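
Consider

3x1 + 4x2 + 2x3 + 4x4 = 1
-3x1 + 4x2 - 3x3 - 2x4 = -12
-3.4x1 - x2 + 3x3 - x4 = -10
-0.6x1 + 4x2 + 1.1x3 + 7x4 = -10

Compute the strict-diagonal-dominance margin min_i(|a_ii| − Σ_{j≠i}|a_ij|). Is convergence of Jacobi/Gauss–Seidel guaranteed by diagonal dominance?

-7

row 1: |3| − (4+2+4) = -7
row 2: |4| − (3+3+2) = -4
row 3: |3| − (3.4+1+1) = -2.4
row 4: |7| − (0.6+4+1.1) = 1.3
minimum over rows = -7 → not strictly diagonally dominant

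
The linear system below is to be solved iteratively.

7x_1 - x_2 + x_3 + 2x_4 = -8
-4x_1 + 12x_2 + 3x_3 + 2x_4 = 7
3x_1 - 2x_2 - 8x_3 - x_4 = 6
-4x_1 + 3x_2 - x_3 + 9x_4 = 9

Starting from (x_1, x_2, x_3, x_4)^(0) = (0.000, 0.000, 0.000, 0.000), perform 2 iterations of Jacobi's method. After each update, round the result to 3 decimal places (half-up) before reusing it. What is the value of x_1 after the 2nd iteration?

-1.238

Iteration 1:
  x_1 = (-8 - (-1)·0.000 - (1)·0.000 - (2)·0.000) / (7) = -1.143
  x_2 = (7 - (-4)·0.000 - (3)·0.000 - (2)·0.000) / (12) = 0.583
  x_3 = (6 - (3)·0.000 - (-2)·0.000 - (-1)·0.000) / (-8) = -0.750
  x_4 = (9 - (-4)·0.000 - (3)·0.000 - (-1)·0.000) / (9) = 1.000
Iteration 2:
  x_1 = (-8 - (-1)·0.583 - (1)·-0.750 - (2)·1.000) / (7) = -1.238
  x_2 = (7 - (-4)·-1.143 - (3)·-0.750 - (2)·1.000) / (12) = 0.223
  x_3 = (6 - (3)·-1.143 - (-2)·0.583 - (-1)·1.000) / (-8) = -1.449
  x_4 = (9 - (-4)·-1.143 - (3)·0.583 - (-1)·-0.750) / (9) = 0.214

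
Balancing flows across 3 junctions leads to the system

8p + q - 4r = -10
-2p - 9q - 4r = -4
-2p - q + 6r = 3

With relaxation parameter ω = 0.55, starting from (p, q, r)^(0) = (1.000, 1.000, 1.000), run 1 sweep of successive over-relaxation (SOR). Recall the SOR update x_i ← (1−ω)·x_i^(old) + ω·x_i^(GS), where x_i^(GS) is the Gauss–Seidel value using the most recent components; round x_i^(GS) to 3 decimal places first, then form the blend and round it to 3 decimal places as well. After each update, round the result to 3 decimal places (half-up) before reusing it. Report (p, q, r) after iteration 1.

Iteration 1:
  p: GS value = (-10 - (1)·1.000 - (-4)·1.000) / (8) = -0.875;  p ← (1−ω)·1.000 + ω·-0.875 = -0.031
  q: GS value = (-4 - (-2)·-0.031 - (-4)·1.000) / (-9) = 0.007;  q ← (1−ω)·1.000 + ω·0.007 = 0.454
  r: GS value = (3 - (-2)·-0.031 - (-1)·0.454) / (6) = 0.565;  r ← (1−ω)·1.000 + ω·0.565 = 0.761

(-0.031, 0.454, 0.761)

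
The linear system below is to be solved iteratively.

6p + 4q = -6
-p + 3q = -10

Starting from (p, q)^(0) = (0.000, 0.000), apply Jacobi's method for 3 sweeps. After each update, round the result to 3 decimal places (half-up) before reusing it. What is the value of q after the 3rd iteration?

Iteration 1:
  p = (-6 - (4)·0.000) / (6) = -1.000
  q = (-10 - (-1)·0.000) / (3) = -3.333
Iteration 2:
  p = (-6 - (4)·-3.333) / (6) = 1.222
  q = (-10 - (-1)·-1.000) / (3) = -3.667
Iteration 3:
  p = (-6 - (4)·-3.667) / (6) = 1.445
  q = (-10 - (-1)·1.222) / (3) = -2.926

-2.926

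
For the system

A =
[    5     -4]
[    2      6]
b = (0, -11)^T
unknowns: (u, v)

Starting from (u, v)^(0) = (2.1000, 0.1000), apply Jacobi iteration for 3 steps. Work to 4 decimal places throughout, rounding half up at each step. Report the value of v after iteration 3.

Iteration 1:
  u = (0 - (-4)·0.1000) / (5) = 0.0800
  v = (-11 - (2)·2.1000) / (6) = -2.5333
Iteration 2:
  u = (0 - (-4)·-2.5333) / (5) = -2.0266
  v = (-11 - (2)·0.0800) / (6) = -1.8600
Iteration 3:
  u = (0 - (-4)·-1.8600) / (5) = -1.4880
  v = (-11 - (2)·-2.0266) / (6) = -1.1578

-1.1578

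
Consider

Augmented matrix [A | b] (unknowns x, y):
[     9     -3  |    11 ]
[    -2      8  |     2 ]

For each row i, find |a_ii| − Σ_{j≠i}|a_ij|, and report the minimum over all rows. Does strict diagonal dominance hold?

row 1: |9| − (3) = 6
row 2: |8| − (2) = 6
minimum over rows = 6 → strictly diagonally dominant (convergence guaranteed)

6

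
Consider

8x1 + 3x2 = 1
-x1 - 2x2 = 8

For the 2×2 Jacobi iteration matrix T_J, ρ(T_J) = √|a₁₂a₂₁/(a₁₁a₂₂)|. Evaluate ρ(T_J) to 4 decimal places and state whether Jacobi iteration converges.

0.4330

a₁₂a₂₁/(a₁₁a₂₂) = (3)·(-1) / ((8)·(-2)) = 0.187500
ρ = √|0.187500| = √0.187500 = 0.4330
ρ < 1, so Jacobi converges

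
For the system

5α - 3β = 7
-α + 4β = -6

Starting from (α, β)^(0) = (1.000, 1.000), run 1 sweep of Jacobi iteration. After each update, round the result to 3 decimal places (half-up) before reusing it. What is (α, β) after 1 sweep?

Iteration 1:
  α = (7 - (-3)·1.000) / (5) = 2.000
  β = (-6 - (-1)·1.000) / (4) = -1.250

(2.000, -1.250)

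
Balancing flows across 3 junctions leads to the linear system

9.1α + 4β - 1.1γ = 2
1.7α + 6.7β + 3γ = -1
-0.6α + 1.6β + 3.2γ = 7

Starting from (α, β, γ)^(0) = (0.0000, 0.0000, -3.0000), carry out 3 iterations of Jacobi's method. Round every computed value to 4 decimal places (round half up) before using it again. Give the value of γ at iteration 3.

2.7261

Iteration 1:
  α = (2 - (4)·0.0000 - (-1.1)·-3.0000) / (9.1) = -0.1429
  β = (-1 - (1.7)·0.0000 - (3)·-3.0000) / (6.7) = 1.1940
  γ = (7 - (-0.6)·0.0000 - (1.6)·0.0000) / (3.2) = 2.1875
Iteration 2:
  α = (2 - (4)·1.1940 - (-1.1)·2.1875) / (9.1) = -0.0406
  β = (-1 - (1.7)·-0.1429 - (3)·2.1875) / (6.7) = -1.0925
  γ = (7 - (-0.6)·-0.1429 - (1.6)·1.1940) / (3.2) = 1.5637
Iteration 3:
  α = (2 - (4)·-1.0925 - (-1.1)·1.5637) / (9.1) = 0.8890
  β = (-1 - (1.7)·-0.0406 - (3)·1.5637) / (6.7) = -0.8391
  γ = (7 - (-0.6)·-0.0406 - (1.6)·-1.0925) / (3.2) = 2.7261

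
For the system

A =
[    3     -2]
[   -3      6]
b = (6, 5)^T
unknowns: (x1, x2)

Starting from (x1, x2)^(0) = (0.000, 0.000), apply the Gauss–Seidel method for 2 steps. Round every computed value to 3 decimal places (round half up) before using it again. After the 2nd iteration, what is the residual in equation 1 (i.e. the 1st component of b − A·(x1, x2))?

1.222

Iteration 1:
  x1 = (6 - (-2)·0.000) / (3) = 2.000
  x2 = (5 - (-3)·2.000) / (6) = 1.833
Iteration 2:
  x1 = (6 - (-2)·1.833) / (3) = 3.222
  x2 = (5 - (-3)·3.222) / (6) = 2.444
Residual b − A·x = (1.222, 0.002)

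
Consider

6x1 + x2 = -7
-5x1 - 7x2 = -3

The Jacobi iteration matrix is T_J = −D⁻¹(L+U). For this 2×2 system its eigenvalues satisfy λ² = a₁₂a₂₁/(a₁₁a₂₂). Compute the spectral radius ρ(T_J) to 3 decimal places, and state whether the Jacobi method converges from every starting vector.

a₁₂a₂₁/(a₁₁a₂₂) = (1)·(-5) / ((6)·(-7)) = 0.119048
ρ = √|0.119048| = √0.119048 = 0.345
ρ < 1, so Jacobi converges

0.345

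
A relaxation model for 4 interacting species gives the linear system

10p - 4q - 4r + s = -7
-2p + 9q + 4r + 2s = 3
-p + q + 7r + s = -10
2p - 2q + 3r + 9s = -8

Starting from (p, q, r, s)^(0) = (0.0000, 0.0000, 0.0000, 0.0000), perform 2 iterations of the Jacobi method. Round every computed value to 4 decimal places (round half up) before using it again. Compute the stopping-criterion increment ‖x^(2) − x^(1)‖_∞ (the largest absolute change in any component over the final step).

0.7058

Iteration 1:
  p = (-7 - (-4)·0.0000 - (-4)·0.0000 - (1)·0.0000) / (10) = -0.7000
  q = (3 - (-2)·0.0000 - (4)·0.0000 - (2)·0.0000) / (9) = 0.3333
  r = (-10 - (-1)·0.0000 - (1)·0.0000 - (1)·0.0000) / (7) = -1.4286
  s = (-8 - (2)·0.0000 - (-2)·0.0000 - (3)·0.0000) / (9) = -0.8889
Iteration 2:
  p = (-7 - (-4)·0.3333 - (-4)·-1.4286 - (1)·-0.8889) / (10) = -1.0492
  q = (3 - (-2)·-0.7000 - (4)·-1.4286 - (2)·-0.8889) / (9) = 1.0102
  r = (-10 - (-1)·-0.7000 - (1)·0.3333 - (1)·-0.8889) / (7) = -1.4492
  s = (-8 - (2)·-0.7000 - (-2)·0.3333 - (3)·-1.4286) / (9) = -0.1831
Change: (-0.3492, 0.6769, -0.0206, 0.7058) → max |·| = 0.7058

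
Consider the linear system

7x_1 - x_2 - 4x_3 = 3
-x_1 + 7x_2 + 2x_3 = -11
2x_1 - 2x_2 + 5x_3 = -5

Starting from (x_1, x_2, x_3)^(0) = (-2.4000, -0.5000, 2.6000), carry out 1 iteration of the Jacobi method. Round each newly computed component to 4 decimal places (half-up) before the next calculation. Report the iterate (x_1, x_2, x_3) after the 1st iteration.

Iteration 1:
  x_1 = (3 - (-1)·-0.5000 - (-4)·2.6000) / (7) = 1.8429
  x_2 = (-11 - (-1)·-2.4000 - (2)·2.6000) / (7) = -2.6571
  x_3 = (-5 - (2)·-2.4000 - (-2)·-0.5000) / (5) = -0.2400

(1.8429, -2.6571, -0.2400)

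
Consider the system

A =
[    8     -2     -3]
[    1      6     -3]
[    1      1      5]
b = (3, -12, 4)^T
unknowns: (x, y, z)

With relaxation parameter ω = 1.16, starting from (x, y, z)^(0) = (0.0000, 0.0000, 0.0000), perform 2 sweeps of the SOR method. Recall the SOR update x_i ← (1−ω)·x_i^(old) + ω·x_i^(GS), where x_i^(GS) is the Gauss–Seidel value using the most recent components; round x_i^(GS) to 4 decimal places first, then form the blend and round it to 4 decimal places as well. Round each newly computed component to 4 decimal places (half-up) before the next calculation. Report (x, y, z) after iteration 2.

(0.2706, -1.1845, 0.9185)

Iteration 1:
  x: GS value = (3 - (-2)·0.0000 - (-3)·0.0000) / (8) = 0.3750;  x ← (1−ω)·0.0000 + ω·0.3750 = 0.4350
  y: GS value = (-12 - (1)·0.4350 - (-3)·0.0000) / (6) = -2.0725;  y ← (1−ω)·0.0000 + ω·-2.0725 = -2.4041
  z: GS value = (4 - (1)·0.4350 - (1)·-2.4041) / (5) = 1.1938;  z ← (1−ω)·0.0000 + ω·1.1938 = 1.3848
Iteration 2:
  x: GS value = (3 - (-2)·-2.4041 - (-3)·1.3848) / (8) = 0.2933;  x ← (1−ω)·0.4350 + ω·0.2933 = 0.2706
  y: GS value = (-12 - (1)·0.2706 - (-3)·1.3848) / (6) = -1.3527;  y ← (1−ω)·-2.4041 + ω·-1.3527 = -1.1845
  z: GS value = (4 - (1)·0.2706 - (1)·-1.1845) / (5) = 0.9828;  z ← (1−ω)·1.3848 + ω·0.9828 = 0.9185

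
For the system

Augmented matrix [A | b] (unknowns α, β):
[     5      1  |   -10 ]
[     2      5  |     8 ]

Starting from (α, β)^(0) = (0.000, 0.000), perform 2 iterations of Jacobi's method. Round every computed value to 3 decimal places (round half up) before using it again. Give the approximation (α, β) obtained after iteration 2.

Iteration 1:
  α = (-10 - (1)·0.000) / (5) = -2.000
  β = (8 - (2)·0.000) / (5) = 1.600
Iteration 2:
  α = (-10 - (1)·1.600) / (5) = -2.320
  β = (8 - (2)·-2.000) / (5) = 2.400

(-2.320, 2.400)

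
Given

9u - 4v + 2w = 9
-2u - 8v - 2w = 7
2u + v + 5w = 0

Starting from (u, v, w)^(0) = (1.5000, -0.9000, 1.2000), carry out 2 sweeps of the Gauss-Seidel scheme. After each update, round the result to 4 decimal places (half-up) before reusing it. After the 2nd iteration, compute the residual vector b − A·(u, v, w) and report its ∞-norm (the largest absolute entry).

1.1651

Iteration 1:
  u = (9 - (-4)·-0.9000 - (2)·1.2000) / (9) = 0.3333
  v = (7 - (-2)·0.3333 - (-2)·1.2000) / (-8) = -1.2583
  w = (0 - (2)·0.3333 - (1)·-1.2583) / (5) = 0.1183
Iteration 2:
  u = (9 - (-4)·-1.2583 - (2)·0.1183) / (9) = 0.4145
  v = (7 - (-2)·0.4145 - (-2)·0.1183) / (-8) = -1.0082
  w = (0 - (2)·0.4145 - (1)·-1.0082) / (5) = 0.0358
Residual b − A·x = (1.1651, -0.1650, 0.0002); ∞-norm = 1.1651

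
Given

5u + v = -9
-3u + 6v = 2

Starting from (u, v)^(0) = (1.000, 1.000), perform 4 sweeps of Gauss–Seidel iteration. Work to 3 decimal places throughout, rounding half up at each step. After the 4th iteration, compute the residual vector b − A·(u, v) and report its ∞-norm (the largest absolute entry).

Iteration 1:
  u = (-9 - (1)·1.000) / (5) = -2.000
  v = (2 - (-3)·-2.000) / (6) = -0.667
Iteration 2:
  u = (-9 - (1)·-0.667) / (5) = -1.667
  v = (2 - (-3)·-1.667) / (6) = -0.500
Iteration 3:
  u = (-9 - (1)·-0.500) / (5) = -1.700
  v = (2 - (-3)·-1.700) / (6) = -0.517
Iteration 4:
  u = (-9 - (1)·-0.517) / (5) = -1.697
  v = (2 - (-3)·-1.697) / (6) = -0.515
Residual b − A·x = (0.000, -0.001); ∞-norm = 0.001

0.001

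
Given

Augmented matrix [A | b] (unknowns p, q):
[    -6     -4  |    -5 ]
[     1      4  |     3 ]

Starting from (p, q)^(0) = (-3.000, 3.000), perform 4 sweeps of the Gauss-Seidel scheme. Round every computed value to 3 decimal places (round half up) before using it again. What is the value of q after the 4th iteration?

Iteration 1:
  p = (-5 - (-4)·3.000) / (-6) = -1.167
  q = (3 - (1)·-1.167) / (4) = 1.042
Iteration 2:
  p = (-5 - (-4)·1.042) / (-6) = 0.139
  q = (3 - (1)·0.139) / (4) = 0.715
Iteration 3:
  p = (-5 - (-4)·0.715) / (-6) = 0.357
  q = (3 - (1)·0.357) / (4) = 0.661
Iteration 4:
  p = (-5 - (-4)·0.661) / (-6) = 0.393
  q = (3 - (1)·0.393) / (4) = 0.652

0.652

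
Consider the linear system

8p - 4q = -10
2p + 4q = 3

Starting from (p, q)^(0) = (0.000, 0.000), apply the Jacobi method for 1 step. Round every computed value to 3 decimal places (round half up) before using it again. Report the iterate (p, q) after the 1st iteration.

Iteration 1:
  p = (-10 - (-4)·0.000) / (8) = -1.250
  q = (3 - (2)·0.000) / (4) = 0.750

(-1.250, 0.750)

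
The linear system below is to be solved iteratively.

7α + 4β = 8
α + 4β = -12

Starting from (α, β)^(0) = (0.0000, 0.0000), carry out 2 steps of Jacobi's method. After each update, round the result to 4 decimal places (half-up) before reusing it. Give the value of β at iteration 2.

-3.2857

Iteration 1:
  α = (8 - (4)·0.0000) / (7) = 1.1429
  β = (-12 - (1)·0.0000) / (4) = -3.0000
Iteration 2:
  α = (8 - (4)·-3.0000) / (7) = 2.8571
  β = (-12 - (1)·1.1429) / (4) = -3.2857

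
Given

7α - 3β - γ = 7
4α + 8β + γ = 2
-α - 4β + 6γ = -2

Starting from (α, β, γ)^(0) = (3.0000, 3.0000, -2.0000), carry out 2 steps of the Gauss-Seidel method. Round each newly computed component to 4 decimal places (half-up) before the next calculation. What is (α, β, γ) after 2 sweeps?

Iteration 1:
  α = (7 - (-3)·3.0000 - (-1)·-2.0000) / (7) = 2.0000
  β = (2 - (4)·2.0000 - (1)·-2.0000) / (8) = -0.5000
  γ = (-2 - (-1)·2.0000 - (-4)·-0.5000) / (6) = -0.3333
Iteration 2:
  α = (7 - (-3)·-0.5000 - (-1)·-0.3333) / (7) = 0.7381
  β = (2 - (4)·0.7381 - (1)·-0.3333) / (8) = -0.0774
  γ = (-2 - (-1)·0.7381 - (-4)·-0.0774) / (6) = -0.2619

(0.7381, -0.0774, -0.2619)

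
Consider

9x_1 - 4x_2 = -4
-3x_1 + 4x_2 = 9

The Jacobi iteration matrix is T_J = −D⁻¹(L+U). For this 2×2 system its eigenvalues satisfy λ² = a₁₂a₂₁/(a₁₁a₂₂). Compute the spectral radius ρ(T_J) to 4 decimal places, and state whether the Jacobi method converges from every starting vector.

a₁₂a₂₁/(a₁₁a₂₂) = (-4)·(-3) / ((9)·(4)) = 0.333333
ρ = √|0.333333| = √0.333333 = 0.5774
ρ < 1, so Jacobi converges

0.5774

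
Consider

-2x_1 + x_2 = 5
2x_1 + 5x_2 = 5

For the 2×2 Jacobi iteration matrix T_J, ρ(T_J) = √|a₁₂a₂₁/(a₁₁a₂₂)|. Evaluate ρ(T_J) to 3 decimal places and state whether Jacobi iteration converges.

a₁₂a₂₁/(a₁₁a₂₂) = (1)·(2) / ((-2)·(5)) = -0.200000
ρ = √|-0.200000| = √0.200000 = 0.447
ρ < 1, so Jacobi converges

0.447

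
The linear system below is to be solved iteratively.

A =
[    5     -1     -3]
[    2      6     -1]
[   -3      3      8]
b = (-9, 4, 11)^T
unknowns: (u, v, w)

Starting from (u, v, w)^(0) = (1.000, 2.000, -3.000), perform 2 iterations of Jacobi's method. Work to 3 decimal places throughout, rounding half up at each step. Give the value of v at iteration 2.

1.900

Iteration 1:
  u = (-9 - (-1)·2.000 - (-3)·-3.000) / (5) = -3.200
  v = (4 - (2)·1.000 - (-1)·-3.000) / (6) = -0.167
  w = (11 - (-3)·1.000 - (3)·2.000) / (8) = 1.000
Iteration 2:
  u = (-9 - (-1)·-0.167 - (-3)·1.000) / (5) = -1.233
  v = (4 - (2)·-3.200 - (-1)·1.000) / (6) = 1.900
  w = (11 - (-3)·-3.200 - (3)·-0.167) / (8) = 0.238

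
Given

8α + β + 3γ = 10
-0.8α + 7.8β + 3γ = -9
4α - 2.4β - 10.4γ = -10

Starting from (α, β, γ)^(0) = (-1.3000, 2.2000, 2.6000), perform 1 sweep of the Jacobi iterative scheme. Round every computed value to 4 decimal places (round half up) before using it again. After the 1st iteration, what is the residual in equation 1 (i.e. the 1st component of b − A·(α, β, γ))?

Iteration 1:
  α = (10 - (1)·2.2000 - (3)·2.6000) / (8) = 0.0000
  β = (-9 - (-0.8)·-1.3000 - (3)·2.6000) / (7.8) = -2.2872
  γ = (-10 - (4)·-1.3000 - (-2.4)·2.2000) / (-10.4) = -0.0462
Residual b − A·x = (12.4258, 8.9788, -15.9698)

12.4258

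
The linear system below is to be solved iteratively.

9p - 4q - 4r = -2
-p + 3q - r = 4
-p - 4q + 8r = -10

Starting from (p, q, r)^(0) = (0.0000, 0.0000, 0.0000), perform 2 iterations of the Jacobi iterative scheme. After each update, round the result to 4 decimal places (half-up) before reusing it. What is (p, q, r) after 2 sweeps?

Iteration 1:
  p = (-2 - (-4)·0.0000 - (-4)·0.0000) / (9) = -0.2222
  q = (4 - (-1)·0.0000 - (-1)·0.0000) / (3) = 1.3333
  r = (-10 - (-1)·0.0000 - (-4)·0.0000) / (8) = -1.2500
Iteration 2:
  p = (-2 - (-4)·1.3333 - (-4)·-1.2500) / (9) = -0.1852
  q = (4 - (-1)·-0.2222 - (-1)·-1.2500) / (3) = 0.8426
  r = (-10 - (-1)·-0.2222 - (-4)·1.3333) / (8) = -0.6111

(-0.1852, 0.8426, -0.6111)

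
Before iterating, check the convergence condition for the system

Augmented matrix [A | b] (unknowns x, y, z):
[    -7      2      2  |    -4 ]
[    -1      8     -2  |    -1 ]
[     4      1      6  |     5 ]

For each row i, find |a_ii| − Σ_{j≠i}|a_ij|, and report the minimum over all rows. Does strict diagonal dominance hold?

row 1: |-7| − (2+2) = 3
row 2: |8| − (1+2) = 5
row 3: |6| − (4+1) = 1
minimum over rows = 1 → strictly diagonally dominant (convergence guaranteed)

1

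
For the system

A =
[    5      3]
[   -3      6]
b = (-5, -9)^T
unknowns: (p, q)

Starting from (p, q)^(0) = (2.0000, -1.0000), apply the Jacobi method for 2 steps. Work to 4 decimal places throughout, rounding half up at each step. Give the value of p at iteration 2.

Iteration 1:
  p = (-5 - (3)·-1.0000) / (5) = -0.4000
  q = (-9 - (-3)·2.0000) / (6) = -0.5000
Iteration 2:
  p = (-5 - (3)·-0.5000) / (5) = -0.7000
  q = (-9 - (-3)·-0.4000) / (6) = -1.7000

-0.7000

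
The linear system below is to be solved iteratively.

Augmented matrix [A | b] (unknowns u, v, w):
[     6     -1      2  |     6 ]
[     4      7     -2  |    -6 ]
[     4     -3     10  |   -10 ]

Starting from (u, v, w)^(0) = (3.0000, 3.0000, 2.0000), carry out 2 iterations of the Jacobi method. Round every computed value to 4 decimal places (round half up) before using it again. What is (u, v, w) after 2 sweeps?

(1.1000, -1.7047, -1.9333)

Iteration 1:
  u = (6 - (-1)·3.0000 - (2)·2.0000) / (6) = 0.8333
  v = (-6 - (4)·3.0000 - (-2)·2.0000) / (7) = -2.0000
  w = (-10 - (4)·3.0000 - (-3)·3.0000) / (10) = -1.3000
Iteration 2:
  u = (6 - (-1)·-2.0000 - (2)·-1.3000) / (6) = 1.1000
  v = (-6 - (4)·0.8333 - (-2)·-1.3000) / (7) = -1.7047
  w = (-10 - (4)·0.8333 - (-3)·-2.0000) / (10) = -1.9333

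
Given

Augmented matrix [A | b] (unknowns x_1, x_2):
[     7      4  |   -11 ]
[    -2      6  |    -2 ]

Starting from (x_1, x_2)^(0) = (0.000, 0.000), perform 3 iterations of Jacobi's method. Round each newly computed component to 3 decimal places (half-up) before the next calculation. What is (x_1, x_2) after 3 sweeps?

Iteration 1:
  x_1 = (-11 - (4)·0.000) / (7) = -1.571
  x_2 = (-2 - (-2)·0.000) / (6) = -0.333
Iteration 2:
  x_1 = (-11 - (4)·-0.333) / (7) = -1.381
  x_2 = (-2 - (-2)·-1.571) / (6) = -0.857
Iteration 3:
  x_1 = (-11 - (4)·-0.857) / (7) = -1.082
  x_2 = (-2 - (-2)·-1.381) / (6) = -0.794

(-1.082, -0.794)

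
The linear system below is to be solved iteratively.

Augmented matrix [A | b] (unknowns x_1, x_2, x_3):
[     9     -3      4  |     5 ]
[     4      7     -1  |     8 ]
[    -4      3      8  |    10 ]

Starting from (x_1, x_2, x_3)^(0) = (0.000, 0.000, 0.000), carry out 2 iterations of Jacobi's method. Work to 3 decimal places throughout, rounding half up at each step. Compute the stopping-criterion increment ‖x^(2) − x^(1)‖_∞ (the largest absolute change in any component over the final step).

Iteration 1:
  x_1 = (5 - (-3)·0.000 - (4)·0.000) / (9) = 0.556
  x_2 = (8 - (4)·0.000 - (-1)·0.000) / (7) = 1.143
  x_3 = (10 - (-4)·0.000 - (3)·0.000) / (8) = 1.250
Iteration 2:
  x_1 = (5 - (-3)·1.143 - (4)·1.250) / (9) = 0.381
  x_2 = (8 - (4)·0.556 - (-1)·1.250) / (7) = 1.004
  x_3 = (10 - (-4)·0.556 - (3)·1.143) / (8) = 1.099
Change: (-0.175, -0.139, -0.151) → max |·| = 0.175

0.175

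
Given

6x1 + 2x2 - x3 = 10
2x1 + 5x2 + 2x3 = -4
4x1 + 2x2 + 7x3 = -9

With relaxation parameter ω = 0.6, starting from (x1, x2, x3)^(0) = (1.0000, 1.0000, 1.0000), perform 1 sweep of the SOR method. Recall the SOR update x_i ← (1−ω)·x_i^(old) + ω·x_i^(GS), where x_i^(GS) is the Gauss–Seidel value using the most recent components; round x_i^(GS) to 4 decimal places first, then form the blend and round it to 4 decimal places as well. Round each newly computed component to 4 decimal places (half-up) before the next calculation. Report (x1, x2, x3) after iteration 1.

(1.3000, -0.6320, -0.7088)

Iteration 1:
  x1: GS value = (10 - (2)·1.0000 - (-1)·1.0000) / (6) = 1.5000;  x1 ← (1−ω)·1.0000 + ω·1.5000 = 1.3000
  x2: GS value = (-4 - (2)·1.3000 - (2)·1.0000) / (5) = -1.7200;  x2 ← (1−ω)·1.0000 + ω·-1.7200 = -0.6320
  x3: GS value = (-9 - (4)·1.3000 - (2)·-0.6320) / (7) = -1.8480;  x3 ← (1−ω)·1.0000 + ω·-1.8480 = -0.7088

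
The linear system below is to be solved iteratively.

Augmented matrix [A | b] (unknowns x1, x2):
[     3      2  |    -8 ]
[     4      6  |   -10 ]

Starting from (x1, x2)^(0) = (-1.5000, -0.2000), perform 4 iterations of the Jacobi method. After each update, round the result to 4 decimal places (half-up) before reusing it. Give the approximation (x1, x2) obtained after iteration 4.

(-2.5432, 0.1210)

Iteration 1:
  x1 = (-8 - (2)·-0.2000) / (3) = -2.5333
  x2 = (-10 - (4)·-1.5000) / (6) = -0.6667
Iteration 2:
  x1 = (-8 - (2)·-0.6667) / (3) = -2.2222
  x2 = (-10 - (4)·-2.5333) / (6) = 0.0222
Iteration 3:
  x1 = (-8 - (2)·0.0222) / (3) = -2.6815
  x2 = (-10 - (4)·-2.2222) / (6) = -0.1852
Iteration 4:
  x1 = (-8 - (2)·-0.1852) / (3) = -2.5432
  x2 = (-10 - (4)·-2.6815) / (6) = 0.1210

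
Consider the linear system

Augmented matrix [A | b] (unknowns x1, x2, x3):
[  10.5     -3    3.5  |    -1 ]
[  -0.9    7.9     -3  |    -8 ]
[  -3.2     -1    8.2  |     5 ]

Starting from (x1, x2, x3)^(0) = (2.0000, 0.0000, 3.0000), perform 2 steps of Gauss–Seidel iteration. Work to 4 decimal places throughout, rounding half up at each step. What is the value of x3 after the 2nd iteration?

0.4318

Iteration 1:
  x1 = (-1 - (-3)·0.0000 - (3.5)·3.0000) / (10.5) = -1.0952
  x2 = (-8 - (-0.9)·-1.0952 - (-3)·3.0000) / (7.9) = 0.0018
  x3 = (5 - (-3.2)·-1.0952 - (-1)·0.0018) / (8.2) = 0.1826
Iteration 2:
  x1 = (-1 - (-3)·0.0018 - (3.5)·0.1826) / (10.5) = -0.1556
  x2 = (-8 - (-0.9)·-0.1556 - (-3)·0.1826) / (7.9) = -0.9610
  x3 = (5 - (-3.2)·-0.1556 - (-1)·-0.9610) / (8.2) = 0.4318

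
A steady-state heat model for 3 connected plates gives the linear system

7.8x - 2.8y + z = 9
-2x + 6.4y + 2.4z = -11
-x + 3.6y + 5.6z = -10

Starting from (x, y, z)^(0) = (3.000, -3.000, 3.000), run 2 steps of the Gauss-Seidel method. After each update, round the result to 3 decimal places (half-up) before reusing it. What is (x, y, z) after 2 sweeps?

(0.092, -1.708, -0.671)

Iteration 1:
  x = (9 - (-2.8)·-3.000 - (1)·3.000) / (7.8) = -0.308
  y = (-11 - (-2)·-0.308 - (2.4)·3.000) / (6.4) = -2.940
  z = (-10 - (-1)·-0.308 - (3.6)·-2.940) / (5.6) = 0.049
Iteration 2:
  x = (9 - (-2.8)·-2.940 - (1)·0.049) / (7.8) = 0.092
  y = (-11 - (-2)·0.092 - (2.4)·0.049) / (6.4) = -1.708
  z = (-10 - (-1)·0.092 - (3.6)·-1.708) / (5.6) = -0.671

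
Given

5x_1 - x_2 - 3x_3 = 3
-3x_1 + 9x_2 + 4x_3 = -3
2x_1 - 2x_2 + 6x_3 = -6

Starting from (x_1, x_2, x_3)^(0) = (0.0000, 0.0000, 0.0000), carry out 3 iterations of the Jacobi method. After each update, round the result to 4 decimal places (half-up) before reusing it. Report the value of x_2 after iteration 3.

0.2271

Iteration 1:
  x_1 = (3 - (-1)·0.0000 - (-3)·0.0000) / (5) = 0.6000
  x_2 = (-3 - (-3)·0.0000 - (4)·0.0000) / (9) = -0.3333
  x_3 = (-6 - (2)·0.0000 - (-2)·0.0000) / (6) = -1.0000
Iteration 2:
  x_1 = (3 - (-1)·-0.3333 - (-3)·-1.0000) / (5) = -0.0667
  x_2 = (-3 - (-3)·0.6000 - (4)·-1.0000) / (9) = 0.3111
  x_3 = (-6 - (2)·0.6000 - (-2)·-0.3333) / (6) = -1.3111
Iteration 3:
  x_1 = (3 - (-1)·0.3111 - (-3)·-1.3111) / (5) = -0.1244
  x_2 = (-3 - (-3)·-0.0667 - (4)·-1.3111) / (9) = 0.2271
  x_3 = (-6 - (2)·-0.0667 - (-2)·0.3111) / (6) = -0.8741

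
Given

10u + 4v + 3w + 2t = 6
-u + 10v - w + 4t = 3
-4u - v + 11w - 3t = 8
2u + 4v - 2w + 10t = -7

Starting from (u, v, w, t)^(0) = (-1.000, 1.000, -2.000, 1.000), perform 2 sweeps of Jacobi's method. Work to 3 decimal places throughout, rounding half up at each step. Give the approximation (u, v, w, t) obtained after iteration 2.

Iteration 1:
  u = (6 - (4)·1.000 - (3)·-2.000 - (2)·1.000) / (10) = 0.600
  v = (3 - (-1)·-1.000 - (-1)·-2.000 - (4)·1.000) / (10) = -0.400
  w = (8 - (-4)·-1.000 - (-1)·1.000 - (-3)·1.000) / (11) = 0.727
  t = (-7 - (2)·-1.000 - (4)·1.000 - (-2)·-2.000) / (10) = -1.300
Iteration 2:
  u = (6 - (4)·-0.400 - (3)·0.727 - (2)·-1.300) / (10) = 0.802
  v = (3 - (-1)·0.600 - (-1)·0.727 - (4)·-1.300) / (10) = 0.953
  w = (8 - (-4)·0.600 - (-1)·-0.400 - (-3)·-1.300) / (11) = 0.555
  t = (-7 - (2)·0.600 - (4)·-0.400 - (-2)·0.727) / (10) = -0.515

(0.802, 0.953, 0.555, -0.515)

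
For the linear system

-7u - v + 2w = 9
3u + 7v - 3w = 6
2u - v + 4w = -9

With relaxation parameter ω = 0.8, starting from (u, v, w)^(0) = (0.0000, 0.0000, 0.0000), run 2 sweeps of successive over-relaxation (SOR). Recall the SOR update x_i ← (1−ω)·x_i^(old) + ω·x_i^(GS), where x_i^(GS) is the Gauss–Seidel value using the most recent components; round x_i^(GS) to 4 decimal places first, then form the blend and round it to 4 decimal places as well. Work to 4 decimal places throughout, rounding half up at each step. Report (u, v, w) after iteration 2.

(-1.6229, 1.0450, -1.1780)

Iteration 1:
  u: GS value = (9 - (-1)·0.0000 - (2)·0.0000) / (-7) = -1.2857;  u ← (1−ω)·0.0000 + ω·-1.2857 = -1.0286
  v: GS value = (6 - (3)·-1.0286 - (-3)·0.0000) / (7) = 1.2980;  v ← (1−ω)·0.0000 + ω·1.2980 = 1.0384
  w: GS value = (-9 - (2)·-1.0286 - (-1)·1.0384) / (4) = -1.4761;  w ← (1−ω)·0.0000 + ω·-1.4761 = -1.1809
Iteration 2:
  u: GS value = (9 - (-1)·1.0384 - (2)·-1.1809) / (-7) = -1.7715;  u ← (1−ω)·-1.0286 + ω·-1.7715 = -1.6229
  v: GS value = (6 - (3)·-1.6229 - (-3)·-1.1809) / (7) = 1.0466;  v ← (1−ω)·1.0384 + ω·1.0466 = 1.0450
  w: GS value = (-9 - (2)·-1.6229 - (-1)·1.0450) / (4) = -1.1773;  w ← (1−ω)·-1.1809 + ω·-1.1773 = -1.1780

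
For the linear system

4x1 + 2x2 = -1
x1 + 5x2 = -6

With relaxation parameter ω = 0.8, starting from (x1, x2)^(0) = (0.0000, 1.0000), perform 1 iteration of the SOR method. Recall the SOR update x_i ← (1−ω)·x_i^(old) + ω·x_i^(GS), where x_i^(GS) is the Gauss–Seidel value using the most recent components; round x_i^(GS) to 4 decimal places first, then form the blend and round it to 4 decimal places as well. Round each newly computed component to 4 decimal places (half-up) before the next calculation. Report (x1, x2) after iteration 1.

(-0.6000, -0.6640)

Iteration 1:
  x1: GS value = (-1 - (2)·1.0000) / (4) = -0.7500;  x1 ← (1−ω)·0.0000 + ω·-0.7500 = -0.6000
  x2: GS value = (-6 - (1)·-0.6000) / (5) = -1.0800;  x2 ← (1−ω)·1.0000 + ω·-1.0800 = -0.6640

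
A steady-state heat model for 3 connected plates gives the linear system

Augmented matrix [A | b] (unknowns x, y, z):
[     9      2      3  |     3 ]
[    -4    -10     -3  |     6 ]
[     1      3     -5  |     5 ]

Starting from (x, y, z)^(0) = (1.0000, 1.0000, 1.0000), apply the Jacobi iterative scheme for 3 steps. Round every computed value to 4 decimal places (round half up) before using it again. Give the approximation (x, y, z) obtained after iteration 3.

Iteration 1:
  x = (3 - (2)·1.0000 - (3)·1.0000) / (9) = -0.2222
  y = (6 - (-4)·1.0000 - (-3)·1.0000) / (-10) = -1.3000
  z = (5 - (1)·1.0000 - (3)·1.0000) / (-5) = -0.2000
Iteration 2:
  x = (3 - (2)·-1.3000 - (3)·-0.2000) / (9) = 0.6889
  y = (6 - (-4)·-0.2222 - (-3)·-0.2000) / (-10) = -0.4511
  z = (5 - (1)·-0.2222 - (3)·-1.3000) / (-5) = -1.8244
Iteration 3:
  x = (3 - (2)·-0.4511 - (3)·-1.8244) / (9) = 1.0417
  y = (6 - (-4)·0.6889 - (-3)·-1.8244) / (-10) = -0.3282
  z = (5 - (1)·0.6889 - (3)·-0.4511) / (-5) = -1.1329

(1.0417, -0.3282, -1.1329)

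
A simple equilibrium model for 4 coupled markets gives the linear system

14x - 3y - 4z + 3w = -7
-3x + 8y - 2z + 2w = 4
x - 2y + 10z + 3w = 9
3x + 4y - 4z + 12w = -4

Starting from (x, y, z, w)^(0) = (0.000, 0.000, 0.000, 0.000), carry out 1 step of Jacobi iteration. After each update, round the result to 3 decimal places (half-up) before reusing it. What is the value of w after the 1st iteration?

Iteration 1:
  x = (-7 - (-3)·0.000 - (-4)·0.000 - (3)·0.000) / (14) = -0.500
  y = (4 - (-3)·0.000 - (-2)·0.000 - (2)·0.000) / (8) = 0.500
  z = (9 - (1)·0.000 - (-2)·0.000 - (3)·0.000) / (10) = 0.900
  w = (-4 - (3)·0.000 - (4)·0.000 - (-4)·0.000) / (12) = -0.333

-0.333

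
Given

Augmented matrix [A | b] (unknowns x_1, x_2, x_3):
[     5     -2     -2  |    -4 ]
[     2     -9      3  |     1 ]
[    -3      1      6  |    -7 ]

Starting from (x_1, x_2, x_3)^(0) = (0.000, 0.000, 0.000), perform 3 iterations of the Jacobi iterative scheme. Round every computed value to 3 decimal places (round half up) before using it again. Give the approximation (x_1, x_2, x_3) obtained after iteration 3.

Iteration 1:
  x_1 = (-4 - (-2)·0.000 - (-2)·0.000) / (5) = -0.800
  x_2 = (1 - (2)·0.000 - (3)·0.000) / (-9) = -0.111
  x_3 = (-7 - (-3)·0.000 - (1)·0.000) / (6) = -1.167
Iteration 2:
  x_1 = (-4 - (-2)·-0.111 - (-2)·-1.167) / (5) = -1.311
  x_2 = (1 - (2)·-0.800 - (3)·-1.167) / (-9) = -0.678
  x_3 = (-7 - (-3)·-0.800 - (1)·-0.111) / (6) = -1.548
Iteration 3:
  x_1 = (-4 - (-2)·-0.678 - (-2)·-1.548) / (5) = -1.690
  x_2 = (1 - (2)·-1.311 - (3)·-1.548) / (-9) = -0.918
  x_3 = (-7 - (-3)·-1.311 - (1)·-0.678) / (6) = -1.709

(-1.690, -0.918, -1.709)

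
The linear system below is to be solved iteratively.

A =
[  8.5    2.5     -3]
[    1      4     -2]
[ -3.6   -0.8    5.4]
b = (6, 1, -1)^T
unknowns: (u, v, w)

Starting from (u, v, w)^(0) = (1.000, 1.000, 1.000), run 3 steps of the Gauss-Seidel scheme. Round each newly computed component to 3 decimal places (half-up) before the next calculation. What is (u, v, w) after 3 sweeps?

(0.733, 0.223, 0.337)

Iteration 1:
  u = (6 - (2.5)·1.000 - (-3)·1.000) / (8.5) = 0.765
  v = (1 - (1)·0.765 - (-2)·1.000) / (4) = 0.559
  w = (-1 - (-3.6)·0.765 - (-0.8)·0.559) / (5.4) = 0.408
Iteration 2:
  u = (6 - (2.5)·0.559 - (-3)·0.408) / (8.5) = 0.685
  v = (1 - (1)·0.685 - (-2)·0.408) / (4) = 0.283
  w = (-1 - (-3.6)·0.685 - (-0.8)·0.283) / (5.4) = 0.313
Iteration 3:
  u = (6 - (2.5)·0.283 - (-3)·0.313) / (8.5) = 0.733
  v = (1 - (1)·0.733 - (-2)·0.313) / (4) = 0.223
  w = (-1 - (-3.6)·0.733 - (-0.8)·0.223) / (5.4) = 0.337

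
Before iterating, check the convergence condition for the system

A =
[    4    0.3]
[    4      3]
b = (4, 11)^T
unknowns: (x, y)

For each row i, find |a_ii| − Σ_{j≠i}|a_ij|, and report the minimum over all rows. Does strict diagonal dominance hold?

-1

row 1: |4| − (0.3) = 3.7
row 2: |3| − (4) = -1
minimum over rows = -1 → not strictly diagonally dominant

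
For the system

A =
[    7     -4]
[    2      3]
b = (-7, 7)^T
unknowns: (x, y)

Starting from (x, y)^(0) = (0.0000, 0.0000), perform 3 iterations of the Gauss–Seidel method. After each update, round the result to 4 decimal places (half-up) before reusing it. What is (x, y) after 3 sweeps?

Iteration 1:
  x = (-7 - (-4)·0.0000) / (7) = -1.0000
  y = (7 - (2)·-1.0000) / (3) = 3.0000
Iteration 2:
  x = (-7 - (-4)·3.0000) / (7) = 0.7143
  y = (7 - (2)·0.7143) / (3) = 1.8571
Iteration 3:
  x = (-7 - (-4)·1.8571) / (7) = 0.0612
  y = (7 - (2)·0.0612) / (3) = 2.2925

(0.0612, 2.2925)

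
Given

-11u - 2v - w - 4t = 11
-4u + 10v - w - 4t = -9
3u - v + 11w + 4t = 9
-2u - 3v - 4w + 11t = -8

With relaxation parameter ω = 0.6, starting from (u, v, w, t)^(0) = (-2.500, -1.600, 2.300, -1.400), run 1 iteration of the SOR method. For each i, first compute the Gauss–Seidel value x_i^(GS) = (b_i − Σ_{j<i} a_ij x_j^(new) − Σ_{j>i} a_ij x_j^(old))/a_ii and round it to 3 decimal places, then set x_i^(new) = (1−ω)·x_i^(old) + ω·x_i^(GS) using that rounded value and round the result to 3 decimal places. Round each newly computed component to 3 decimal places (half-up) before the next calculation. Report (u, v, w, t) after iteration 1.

Iteration 1:
  u: GS value = (11 - (-2)·-1.600 - (-1)·2.300 - (-4)·-1.400) / (-11) = -0.409;  u ← (1−ω)·-2.500 + ω·-0.409 = -1.245
  v: GS value = (-9 - (-4)·-1.245 - (-1)·2.300 - (-4)·-1.400) / (10) = -1.728;  v ← (1−ω)·-1.600 + ω·-1.728 = -1.677
  w: GS value = (9 - (3)·-1.245 - (-1)·-1.677 - (4)·-1.400) / (11) = 1.514;  w ← (1−ω)·2.300 + ω·1.514 = 1.828
  t: GS value = (-8 - (-2)·-1.245 - (-3)·-1.677 - (-4)·1.828) / (11) = -0.746;  t ← (1−ω)·-1.400 + ω·-0.746 = -1.008

(-1.245, -1.677, 1.828, -1.008)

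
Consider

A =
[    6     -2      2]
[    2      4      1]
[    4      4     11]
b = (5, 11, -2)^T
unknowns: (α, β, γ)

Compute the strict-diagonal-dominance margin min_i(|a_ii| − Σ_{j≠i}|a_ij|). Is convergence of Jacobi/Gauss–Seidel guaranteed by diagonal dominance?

1

row 1: |6| − (2+2) = 2
row 2: |4| − (2+1) = 1
row 3: |11| − (4+4) = 3
minimum over rows = 1 → strictly diagonally dominant (convergence guaranteed)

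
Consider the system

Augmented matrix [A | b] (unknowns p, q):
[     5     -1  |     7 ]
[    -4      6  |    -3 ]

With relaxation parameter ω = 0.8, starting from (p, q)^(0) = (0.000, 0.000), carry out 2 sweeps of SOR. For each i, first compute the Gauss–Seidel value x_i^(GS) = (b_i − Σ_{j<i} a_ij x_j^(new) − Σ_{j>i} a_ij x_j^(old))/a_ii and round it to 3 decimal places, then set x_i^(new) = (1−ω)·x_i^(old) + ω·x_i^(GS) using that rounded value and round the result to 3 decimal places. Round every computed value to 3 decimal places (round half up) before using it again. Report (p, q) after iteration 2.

(1.376, 0.373)

Iteration 1:
  p: GS value = (7 - (-1)·0.000) / (5) = 1.400;  p ← (1−ω)·0.000 + ω·1.400 = 1.120
  q: GS value = (-3 - (-4)·1.120) / (6) = 0.247;  q ← (1−ω)·0.000 + ω·0.247 = 0.198
Iteration 2:
  p: GS value = (7 - (-1)·0.198) / (5) = 1.440;  p ← (1−ω)·1.120 + ω·1.440 = 1.376
  q: GS value = (-3 - (-4)·1.376) / (6) = 0.417;  q ← (1−ω)·0.198 + ω·0.417 = 0.373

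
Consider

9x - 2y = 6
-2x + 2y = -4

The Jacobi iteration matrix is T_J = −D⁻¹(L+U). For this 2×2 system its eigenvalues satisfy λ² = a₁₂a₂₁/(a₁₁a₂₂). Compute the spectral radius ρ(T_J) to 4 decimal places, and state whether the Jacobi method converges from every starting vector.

a₁₂a₂₁/(a₁₁a₂₂) = (-2)·(-2) / ((9)·(2)) = 0.222222
ρ = √|0.222222| = √0.222222 = 0.4714
ρ < 1, so Jacobi converges

0.4714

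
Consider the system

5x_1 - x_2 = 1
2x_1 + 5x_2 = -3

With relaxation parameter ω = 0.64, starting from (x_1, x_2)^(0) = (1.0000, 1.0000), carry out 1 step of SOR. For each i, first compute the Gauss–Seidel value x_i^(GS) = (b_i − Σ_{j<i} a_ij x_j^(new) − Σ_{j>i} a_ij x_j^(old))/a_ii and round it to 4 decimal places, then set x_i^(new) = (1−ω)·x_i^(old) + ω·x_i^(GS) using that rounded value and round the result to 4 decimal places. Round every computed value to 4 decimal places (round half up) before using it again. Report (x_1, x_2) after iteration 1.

Iteration 1:
  x_1: GS value = (1 - (-1)·1.0000) / (5) = 0.4000;  x_1 ← (1−ω)·1.0000 + ω·0.4000 = 0.6160
  x_2: GS value = (-3 - (2)·0.6160) / (5) = -0.8464;  x_2 ← (1−ω)·1.0000 + ω·-0.8464 = -0.1817

(0.6160, -0.1817)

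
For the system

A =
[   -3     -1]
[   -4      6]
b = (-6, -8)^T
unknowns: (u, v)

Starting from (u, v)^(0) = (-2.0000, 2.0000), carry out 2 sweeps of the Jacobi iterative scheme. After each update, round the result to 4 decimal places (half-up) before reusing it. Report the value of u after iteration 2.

2.8889

Iteration 1:
  u = (-6 - (-1)·2.0000) / (-3) = 1.3333
  v = (-8 - (-4)·-2.0000) / (6) = -2.6667
Iteration 2:
  u = (-6 - (-1)·-2.6667) / (-3) = 2.8889
  v = (-8 - (-4)·1.3333) / (6) = -0.4445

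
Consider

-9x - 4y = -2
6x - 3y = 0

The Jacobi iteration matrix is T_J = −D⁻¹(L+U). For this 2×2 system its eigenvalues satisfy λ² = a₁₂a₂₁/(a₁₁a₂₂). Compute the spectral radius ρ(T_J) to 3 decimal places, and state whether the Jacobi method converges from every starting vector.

a₁₂a₂₁/(a₁₁a₂₂) = (-4)·(6) / ((-9)·(-3)) = -0.888889
ρ = √|-0.888889| = √0.888889 = 0.943
ρ < 1, so Jacobi converges

0.943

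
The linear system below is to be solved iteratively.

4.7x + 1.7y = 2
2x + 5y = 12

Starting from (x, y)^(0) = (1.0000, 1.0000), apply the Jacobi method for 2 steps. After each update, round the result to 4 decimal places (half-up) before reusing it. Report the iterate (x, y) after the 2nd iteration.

Iteration 1:
  x = (2 - (1.7)·1.0000) / (4.7) = 0.0638
  y = (12 - (2)·1.0000) / (5) = 2.0000
Iteration 2:
  x = (2 - (1.7)·2.0000) / (4.7) = -0.2979
  y = (12 - (2)·0.0638) / (5) = 2.3745

(-0.2979, 2.3745)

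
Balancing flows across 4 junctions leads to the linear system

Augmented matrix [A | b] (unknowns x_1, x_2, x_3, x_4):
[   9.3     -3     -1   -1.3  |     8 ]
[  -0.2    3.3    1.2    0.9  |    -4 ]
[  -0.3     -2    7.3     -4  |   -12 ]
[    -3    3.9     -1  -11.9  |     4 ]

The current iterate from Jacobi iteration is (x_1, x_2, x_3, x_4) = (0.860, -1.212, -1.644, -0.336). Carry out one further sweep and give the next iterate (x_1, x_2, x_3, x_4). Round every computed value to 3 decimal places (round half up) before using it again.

One sweep:
  x_1 = (8 - (-3)·-1.212 - (-1)·-1.644 - (-1.3)·-0.336) / (9.3) = 0.246
  x_2 = (-4 - (-0.2)·0.860 - (1.2)·-1.644 - (0.9)·-0.336) / (3.3) = -0.471
  x_3 = (-12 - (-0.3)·0.860 - (-2)·-1.212 - (-4)·-0.336) / (7.3) = -2.125
  x_4 = (4 - (-3)·0.860 - (3.9)·-1.212 - (-1)·-1.644) / (-11.9) = -0.812

(0.246, -0.471, -2.125, -0.812)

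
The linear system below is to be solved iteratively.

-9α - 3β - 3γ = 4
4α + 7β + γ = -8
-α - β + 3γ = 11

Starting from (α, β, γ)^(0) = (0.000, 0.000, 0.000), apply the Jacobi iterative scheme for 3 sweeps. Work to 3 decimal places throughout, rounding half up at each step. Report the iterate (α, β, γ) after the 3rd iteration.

(-1.019, -0.856, 2.767)

Iteration 1:
  α = (4 - (-3)·0.000 - (-3)·0.000) / (-9) = -0.444
  β = (-8 - (4)·0.000 - (1)·0.000) / (7) = -1.143
  γ = (11 - (-1)·0.000 - (-1)·0.000) / (3) = 3.667
Iteration 2:
  α = (4 - (-3)·-1.143 - (-3)·3.667) / (-9) = -1.286
  β = (-8 - (4)·-0.444 - (1)·3.667) / (7) = -1.413
  γ = (11 - (-1)·-0.444 - (-1)·-1.143) / (3) = 3.138
Iteration 3:
  α = (4 - (-3)·-1.413 - (-3)·3.138) / (-9) = -1.019
  β = (-8 - (4)·-1.286 - (1)·3.138) / (7) = -0.856
  γ = (11 - (-1)·-1.286 - (-1)·-1.413) / (3) = 2.767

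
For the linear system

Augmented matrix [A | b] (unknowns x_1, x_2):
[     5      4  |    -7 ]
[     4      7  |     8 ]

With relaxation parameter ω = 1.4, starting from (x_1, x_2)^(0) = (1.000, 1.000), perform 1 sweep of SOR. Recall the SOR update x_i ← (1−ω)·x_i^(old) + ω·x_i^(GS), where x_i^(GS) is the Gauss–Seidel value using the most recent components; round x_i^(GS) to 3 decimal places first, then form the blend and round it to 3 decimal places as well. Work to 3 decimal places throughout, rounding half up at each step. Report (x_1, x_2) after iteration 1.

(-3.480, 3.983)

Iteration 1:
  x_1: GS value = (-7 - (4)·1.000) / (5) = -2.200;  x_1 ← (1−ω)·1.000 + ω·-2.200 = -3.480
  x_2: GS value = (8 - (4)·-3.480) / (7) = 3.131;  x_2 ← (1−ω)·1.000 + ω·3.131 = 3.983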